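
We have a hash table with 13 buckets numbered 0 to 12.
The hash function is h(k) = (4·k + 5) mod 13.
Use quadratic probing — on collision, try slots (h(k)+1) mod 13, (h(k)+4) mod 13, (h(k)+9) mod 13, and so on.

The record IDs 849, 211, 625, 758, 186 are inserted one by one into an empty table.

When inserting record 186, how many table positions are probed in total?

5

849: h=8 → slot 8
211: h=4 → slot 4
625: h=9 → slot 9
758: h=8, probe 8,9,12 → slot 12
186: h=8, probe 8,9,12,4,11 → slot 11
Table: [., ., ., ., 211, ., ., ., 849, 625, ., 186, 758]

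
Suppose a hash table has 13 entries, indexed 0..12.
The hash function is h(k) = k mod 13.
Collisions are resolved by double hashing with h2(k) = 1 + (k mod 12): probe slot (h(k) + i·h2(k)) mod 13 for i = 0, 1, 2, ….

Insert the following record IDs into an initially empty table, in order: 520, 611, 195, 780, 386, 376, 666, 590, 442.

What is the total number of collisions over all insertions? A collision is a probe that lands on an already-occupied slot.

8

520: h=0 -> slot 0
611: h=0, h2=12, probe 0,12 -> slot 12
195: h=0, h2=4, probe 0,4 -> slot 4
780: h=0, h2=1, probe 0,1 -> slot 1
386: h=9 -> slot 9
376: h=12, h2=5, probe 12,4,9,1,6 -> slot 6
666: h=3 -> slot 3
590: h=5 -> slot 5
442: h=0, h2=11, probe 0,11 -> slot 11
Table: [520, 780, ., 666, 195, 590, 376, ., ., 386, ., 442, 611]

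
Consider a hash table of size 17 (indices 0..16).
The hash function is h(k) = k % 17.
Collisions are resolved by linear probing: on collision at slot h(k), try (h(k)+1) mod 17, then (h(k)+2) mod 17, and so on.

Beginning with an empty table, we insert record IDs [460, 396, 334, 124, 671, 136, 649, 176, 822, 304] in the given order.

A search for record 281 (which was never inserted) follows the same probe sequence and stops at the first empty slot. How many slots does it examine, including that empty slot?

460 hashes to 1; slot 1 is free → place at 1.
396 hashes to 5; slot 5 is free → place at 5.
334 hashes to 11; slot 11 is free → place at 11.
124 hashes to 5; 5 taken → place at 6.
671 hashes to 8; slot 8 is free → place at 8.
136 hashes to 0; slot 0 is free → place at 0.
649 hashes to 3; slot 3 is free → place at 3.
176 hashes to 6; 6 taken → place at 7.
822 hashes to 6; 6,7,8 taken → place at 9.
304 hashes to 15; slot 15 is free → place at 15.
Table: [136, 460, —, 649, —, 396, 124, 176, 671, 822, —, 334, —, —, —, 304, —]
Lookup 281: h=9, probe 9,10 → slot 10 empty, not found.

2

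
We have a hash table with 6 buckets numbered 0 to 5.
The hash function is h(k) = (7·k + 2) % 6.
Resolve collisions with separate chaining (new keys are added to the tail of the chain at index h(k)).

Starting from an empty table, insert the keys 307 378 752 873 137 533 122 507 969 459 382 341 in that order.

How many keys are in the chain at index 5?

307 -> bucket 3
378 -> bucket 2
752 -> bucket 4
873 -> bucket 5
137 -> bucket 1
533 -> bucket 1 (collision)
122 -> bucket 4 (collision)
507 -> bucket 5 (collision)
969 -> bucket 5 (collision)
459 -> bucket 5 (collision)
382 -> bucket 0
341 -> bucket 1 (collision)
Final buckets:
0: 382
1: 137 -> 533 -> 341
2: 378
3: 307
4: 752 -> 122
5: 873 -> 507 -> 969 -> 459

4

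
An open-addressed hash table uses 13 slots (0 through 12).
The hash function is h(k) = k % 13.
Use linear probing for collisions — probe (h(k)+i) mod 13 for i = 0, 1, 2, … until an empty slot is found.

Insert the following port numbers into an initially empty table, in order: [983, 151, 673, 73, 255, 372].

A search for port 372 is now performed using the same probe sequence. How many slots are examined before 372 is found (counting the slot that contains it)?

983 hashes to 8; slot 8 is free → place at 8.
151 hashes to 8; 8 taken → place at 9.
673 hashes to 10; slot 10 is free → place at 10.
73 hashes to 8; 8,9,10 taken → place at 11.
255 hashes to 8; 8,9,10,11 taken → place at 12.
372 hashes to 8; 8,9,10,11,12 taken → place at 0.
Table: [372, —, —, —, —, —, —, —, 983, 151, 673, 73, 255]
Lookup 372: h=8, probe 8,9,10,11,12,0 → found at 0.

6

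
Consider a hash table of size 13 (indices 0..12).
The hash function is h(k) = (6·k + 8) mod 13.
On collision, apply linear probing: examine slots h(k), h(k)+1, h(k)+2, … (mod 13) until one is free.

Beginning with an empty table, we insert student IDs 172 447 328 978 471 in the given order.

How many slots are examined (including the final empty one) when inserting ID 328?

2

Insert 172: h=0, slot 0 empty -> index 0.
Insert 447: h=12, slot 12 empty -> index 12.
Insert 328: h=0, slot 0 occupied -> index 1.
Insert 978: h=0, slots 0,1 occupied -> index 2.
Insert 471: h=0, slots 0,1,2 occupied -> index 3.
Table: [172, 328, 978, 471, ., ., ., ., ., ., ., ., 447]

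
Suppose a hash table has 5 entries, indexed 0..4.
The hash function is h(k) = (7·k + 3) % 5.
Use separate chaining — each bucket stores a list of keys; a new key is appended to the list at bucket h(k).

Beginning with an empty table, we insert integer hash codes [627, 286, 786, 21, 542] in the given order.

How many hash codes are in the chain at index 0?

3

627 -> bucket 2
286 -> bucket 0
786 -> bucket 0 (collision)
21 -> bucket 0 (collision)
542 -> bucket 2 (collision)
Final buckets:
0: 286 -> 786 -> 21
1: —
2: 627 -> 542
3: —
4: —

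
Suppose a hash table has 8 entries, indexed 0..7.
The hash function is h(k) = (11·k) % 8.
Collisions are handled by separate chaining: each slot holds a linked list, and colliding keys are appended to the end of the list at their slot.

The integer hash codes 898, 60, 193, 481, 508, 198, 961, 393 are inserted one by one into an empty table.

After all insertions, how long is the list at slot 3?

898 -> bucket 6
60 -> bucket 4
193 -> bucket 3
481 -> bucket 3 (collision)
508 -> bucket 4 (collision)
198 -> bucket 2
961 -> bucket 3 (collision)
393 -> bucket 3 (collision)
Final buckets:
0: ∅
1: ∅
2: 198
3: 193 -> 481 -> 961 -> 393
4: 60 -> 508
5: ∅
6: 898
7: ∅

4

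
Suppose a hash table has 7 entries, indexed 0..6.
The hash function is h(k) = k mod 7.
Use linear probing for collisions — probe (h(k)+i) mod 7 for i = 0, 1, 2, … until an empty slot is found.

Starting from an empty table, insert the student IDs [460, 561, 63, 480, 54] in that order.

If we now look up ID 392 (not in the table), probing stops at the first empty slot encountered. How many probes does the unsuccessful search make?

3

460: h=5 -> slot 5
561: h=1 -> slot 1
63: h=0 -> slot 0
480: h=4 -> slot 4
54: h=5, probe 5,6 -> slot 6
Table: [63, 561, -, -, 480, 460, 54]
Lookup 392: h=0, probe 0,1,2 → slot 2 empty, not found.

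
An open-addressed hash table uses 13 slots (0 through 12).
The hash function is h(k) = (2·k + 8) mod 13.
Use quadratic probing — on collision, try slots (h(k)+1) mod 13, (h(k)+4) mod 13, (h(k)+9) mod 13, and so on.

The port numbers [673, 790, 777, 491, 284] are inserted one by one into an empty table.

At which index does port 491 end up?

11

673: h=2 => slot 2
790: h=2, probe 2,3 => slot 3
777: h=2, probe 2,3,6 => slot 6
491: h=2, probe 2,3,6,11 => slot 11
284: h=4 => slot 4
Table: [., ., 673, 790, 284, ., 777, ., ., ., ., 491, .]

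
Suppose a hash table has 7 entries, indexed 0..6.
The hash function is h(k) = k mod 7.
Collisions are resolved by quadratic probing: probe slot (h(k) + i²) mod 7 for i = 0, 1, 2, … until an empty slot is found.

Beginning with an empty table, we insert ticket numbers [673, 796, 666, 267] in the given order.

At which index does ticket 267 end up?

Insert 673: h=1, slot 1 empty → index 1.
Insert 796: h=5, slot 5 empty → index 5.
Insert 666: h=1, slot 1 occupied → index 2.
Insert 267: h=1, slots 1,2,5 occupied → index 3.
Table: [_, 673, 666, 267, _, 796, _]

3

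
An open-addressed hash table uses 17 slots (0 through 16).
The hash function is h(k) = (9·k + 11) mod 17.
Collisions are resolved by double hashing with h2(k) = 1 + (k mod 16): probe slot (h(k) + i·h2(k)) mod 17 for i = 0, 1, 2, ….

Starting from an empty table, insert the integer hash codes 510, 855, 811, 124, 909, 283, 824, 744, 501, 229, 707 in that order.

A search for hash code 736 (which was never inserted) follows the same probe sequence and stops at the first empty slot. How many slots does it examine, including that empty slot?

2

510 hashes to 11; slot 11 is free => place at 11.
855 hashes to 5; slot 5 is free => place at 5.
811 hashes to 0; slot 0 is free => place at 0.
124 hashes to 5, h2=13; 5 taken => place at 1.
909 hashes to 15; slot 15 is free => place at 15.
283 hashes to 8; slot 8 is free => place at 8.
824 hashes to 15, h2=9; 15 taken => place at 7.
744 hashes to 9; slot 9 is free => place at 9.
501 hashes to 15, h2=6; 15 taken => place at 4.
229 hashes to 15, h2=6; 15,4 taken => place at 10.
707 hashes to 16; slot 16 is free => place at 16.
Table: [811, 124, ∅, ∅, 501, 855, ∅, 824, 283, 744, 229, 510, ∅, ∅, ∅, 909, 707]
Lookup 736: h=5, h2=1, probe 5,6 → slot 6 empty, not found.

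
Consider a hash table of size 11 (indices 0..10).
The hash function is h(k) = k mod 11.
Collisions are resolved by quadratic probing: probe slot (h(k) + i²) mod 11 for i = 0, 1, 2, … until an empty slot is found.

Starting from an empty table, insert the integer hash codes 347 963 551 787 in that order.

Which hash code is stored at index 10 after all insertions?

347 hashes to 6; slot 6 is free → place at 6.
963 hashes to 6; 6 taken → place at 7.
551 hashes to 1; slot 1 is free → place at 1.
787 hashes to 6; 6,7 taken → place at 10.
Table: [∅, 551, ∅, ∅, ∅, ∅, 347, 963, ∅, ∅, 787]

787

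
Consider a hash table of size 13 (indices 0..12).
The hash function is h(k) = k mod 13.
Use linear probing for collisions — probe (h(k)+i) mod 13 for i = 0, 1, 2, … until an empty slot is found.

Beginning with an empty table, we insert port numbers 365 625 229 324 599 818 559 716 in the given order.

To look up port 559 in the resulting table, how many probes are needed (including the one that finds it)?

Insert 365: h=1, slot 1 empty → index 1.
Insert 625: h=1, slot 1 occupied → index 2.
Insert 229: h=8, slot 8 empty → index 8.
Insert 324: h=12, slot 12 empty → index 12.
Insert 599: h=1, slots 1,2 occupied → index 3.
Insert 818: h=12, slot 12 occupied → index 0.
Insert 559: h=0, slots 0,1,2,3 occupied → index 4.
Insert 716: h=1, slots 1,2,3,4 occupied → index 5.
Table: [818, 365, 625, 599, 559, 716, ∅, ∅, 229, ∅, ∅, ∅, 324]
Lookup 559: h=0, probe 0,1,2,3,4 → found at 4.

5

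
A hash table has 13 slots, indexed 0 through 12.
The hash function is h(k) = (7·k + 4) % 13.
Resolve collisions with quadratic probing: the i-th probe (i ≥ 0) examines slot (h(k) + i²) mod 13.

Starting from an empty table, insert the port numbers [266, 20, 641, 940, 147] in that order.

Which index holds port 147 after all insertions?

2

Insert 266: h=7, slot 7 empty -> index 7.
Insert 20: h=1, slot 1 empty -> index 1.
Insert 641: h=6, slot 6 empty -> index 6.
Insert 940: h=6, slots 6,7 occupied -> index 10.
Insert 147: h=6, slots 6,7,10 occupied -> index 2.
Table: [_, 20, 147, _, _, _, 641, 266, _, _, 940, _, _]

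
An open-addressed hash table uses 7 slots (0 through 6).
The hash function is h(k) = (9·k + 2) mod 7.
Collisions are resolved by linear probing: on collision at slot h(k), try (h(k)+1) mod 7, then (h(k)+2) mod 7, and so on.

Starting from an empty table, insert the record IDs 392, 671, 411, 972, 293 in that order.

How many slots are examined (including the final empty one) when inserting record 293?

Insert 392: h=2, slot 2 empty => index 2.
Insert 671: h=0, slot 0 empty => index 0.
Insert 411: h=5, slot 5 empty => index 5.
Insert 972: h=0, slot 0 occupied => index 1.
Insert 293: h=0, slots 0,1,2 occupied => index 3.
Table: [671, 972, 392, 293, _, 411, _]

4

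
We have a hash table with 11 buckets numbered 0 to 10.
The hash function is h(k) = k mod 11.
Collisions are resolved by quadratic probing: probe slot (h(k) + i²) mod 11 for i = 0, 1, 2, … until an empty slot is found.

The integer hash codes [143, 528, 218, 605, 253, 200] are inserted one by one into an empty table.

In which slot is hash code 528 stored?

1

143: h=0 → slot 0
528: h=0, probe 0,1 → slot 1
218: h=9 → slot 9
605: h=0, probe 0,1,4 → slot 4
253: h=0, probe 0,1,4,9,5 → slot 5
200: h=2 → slot 2
Table: [143, 528, 200, -, 605, 253, -, -, -, 218, -]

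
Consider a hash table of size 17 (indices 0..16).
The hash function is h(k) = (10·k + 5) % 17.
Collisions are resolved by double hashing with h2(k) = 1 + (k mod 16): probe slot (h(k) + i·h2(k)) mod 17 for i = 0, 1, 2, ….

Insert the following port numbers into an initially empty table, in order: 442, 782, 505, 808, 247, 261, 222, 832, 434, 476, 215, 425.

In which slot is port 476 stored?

442: h=5 => slot 5
782: h=5, h2=15, probe 5,3 => slot 3
505: h=6 => slot 6
808: h=10 => slot 10
247: h=10, h2=8, probe 10,1 => slot 1
261: h=14 => slot 14
222: h=15 => slot 15
832: h=12 => slot 12
434: h=10, h2=3, probe 10,13 => slot 13
476: h=5, h2=13, probe 5,1,14,10,6,2 => slot 2
215: h=13, h2=8, probe 13,4 => slot 4
425: h=5, h2=10, probe 5,15,8 => slot 8
Table: [-, 247, 476, 782, 215, 442, 505, -, 425, -, 808, -, 832, 434, 261, 222, -]

2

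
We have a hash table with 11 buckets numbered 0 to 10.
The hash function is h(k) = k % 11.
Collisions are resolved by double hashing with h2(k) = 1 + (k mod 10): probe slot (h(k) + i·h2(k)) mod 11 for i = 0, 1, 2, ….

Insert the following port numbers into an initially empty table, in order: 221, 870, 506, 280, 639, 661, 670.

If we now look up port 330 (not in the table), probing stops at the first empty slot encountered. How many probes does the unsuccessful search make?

221: h=1 → slot 1
870: h=1, h2=1, probe 1,2 → slot 2
506: h=0 → slot 0
280: h=5 → slot 5
639: h=1, h2=10, probe 1,0,10 → slot 10
661: h=1, h2=2, probe 1,3 → slot 3
670: h=10, h2=1, probe 10,0,1,2,3,4 → slot 4
Table: [506, 221, 870, 661, 670, 280, -, -, -, -, 639]
Lookup 330: h=0, h2=1, probe 0,1,2,3,4,5,6 → slot 6 empty, not found.

7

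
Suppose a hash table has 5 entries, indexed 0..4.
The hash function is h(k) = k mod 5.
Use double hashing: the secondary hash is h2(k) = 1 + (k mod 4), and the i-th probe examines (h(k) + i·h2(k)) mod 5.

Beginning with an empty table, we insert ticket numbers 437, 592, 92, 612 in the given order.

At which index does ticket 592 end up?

3

Insert 437: h=2, slot 2 empty → index 2.
Insert 592: h=2, h2=1, slot 2 occupied → index 3.
Insert 92: h=2, h2=1, slots 2,3 occupied → index 4.
Insert 612: h=2, h2=1, slots 2,3,4 occupied → index 0.
Table: [612, ., 437, 592, 92]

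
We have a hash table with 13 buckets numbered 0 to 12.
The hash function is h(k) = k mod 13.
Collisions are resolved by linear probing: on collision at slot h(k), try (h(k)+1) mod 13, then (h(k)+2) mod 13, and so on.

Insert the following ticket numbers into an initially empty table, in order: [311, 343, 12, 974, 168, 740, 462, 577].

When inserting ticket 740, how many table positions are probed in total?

5

Insert 311: h=12, slot 12 empty -> index 12.
Insert 343: h=5, slot 5 empty -> index 5.
Insert 12: h=12, slot 12 occupied -> index 0.
Insert 974: h=12, slots 12,0 occupied -> index 1.
Insert 168: h=12, slots 12,0,1 occupied -> index 2.
Insert 740: h=12, slots 12,0,1,2 occupied -> index 3.
Insert 462: h=7, slot 7 empty -> index 7.
Insert 577: h=5, slot 5 occupied -> index 6.
Table: [12, 974, 168, 740, _, 343, 577, 462, _, _, _, _, 311]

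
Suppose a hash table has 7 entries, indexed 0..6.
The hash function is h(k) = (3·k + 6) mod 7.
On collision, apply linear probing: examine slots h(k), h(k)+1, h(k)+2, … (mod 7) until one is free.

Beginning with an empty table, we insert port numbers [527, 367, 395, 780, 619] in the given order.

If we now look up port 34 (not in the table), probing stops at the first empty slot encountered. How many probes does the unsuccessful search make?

527 hashes to 5; slot 5 is free → place at 5.
367 hashes to 1; slot 1 is free → place at 1.
395 hashes to 1; 1 taken → place at 2.
780 hashes to 1; 1,2 taken → place at 3.
619 hashes to 1; 1,2,3 taken → place at 4.
Table: [∅, 367, 395, 780, 619, 527, ∅]
Lookup 34: h=3, probe 3,4,5,6 → slot 6 empty, not found.

4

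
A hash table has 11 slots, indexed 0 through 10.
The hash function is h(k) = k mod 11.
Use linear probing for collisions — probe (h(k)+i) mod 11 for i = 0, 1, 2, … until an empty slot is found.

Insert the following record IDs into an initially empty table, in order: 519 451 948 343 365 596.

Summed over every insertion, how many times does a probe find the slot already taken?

519: h=2 -> slot 2
451: h=0 -> slot 0
948: h=2, probe 2,3 -> slot 3
343: h=2, probe 2,3,4 -> slot 4
365: h=2, probe 2,3,4,5 -> slot 5
596: h=2, probe 2,3,4,5,6 -> slot 6
Table: [451, -, 519, 948, 343, 365, 596, -, -, -, -]

10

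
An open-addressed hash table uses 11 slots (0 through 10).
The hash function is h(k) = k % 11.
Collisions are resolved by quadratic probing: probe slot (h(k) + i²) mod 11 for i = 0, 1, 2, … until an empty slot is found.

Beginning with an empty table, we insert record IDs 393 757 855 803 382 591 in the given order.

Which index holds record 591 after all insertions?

393: h=8 -> slot 8
757: h=9 -> slot 9
855: h=8, probe 8,9,1 -> slot 1
803: h=0 -> slot 0
382: h=8, probe 8,9,1,6 -> slot 6
591: h=8, probe 8,9,1,6,2 -> slot 2
Table: [803, 855, 591, ∅, ∅, ∅, 382, ∅, 393, 757, ∅]

2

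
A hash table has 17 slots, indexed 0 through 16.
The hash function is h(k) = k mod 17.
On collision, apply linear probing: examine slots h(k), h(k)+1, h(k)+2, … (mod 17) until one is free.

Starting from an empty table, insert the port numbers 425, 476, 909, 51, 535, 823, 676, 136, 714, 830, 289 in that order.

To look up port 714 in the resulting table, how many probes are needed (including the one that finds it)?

425: h=0 => slot 0
476: h=0, probe 0,1 => slot 1
909: h=8 => slot 8
51: h=0, probe 0,1,2 => slot 2
535: h=8, probe 8,9 => slot 9
823: h=7 => slot 7
676: h=13 => slot 13
136: h=0, probe 0,1,2,3 => slot 3
714: h=0, probe 0,1,2,3,4 => slot 4
830: h=14 => slot 14
289: h=0, probe 0,1,2,3,4,5 => slot 5
Table: [425, 476, 51, 136, 714, 289, —, 823, 909, 535, —, —, —, 676, 830, —, —]
Lookup 714: h=0, probe 0,1,2,3,4 → found at 4.

5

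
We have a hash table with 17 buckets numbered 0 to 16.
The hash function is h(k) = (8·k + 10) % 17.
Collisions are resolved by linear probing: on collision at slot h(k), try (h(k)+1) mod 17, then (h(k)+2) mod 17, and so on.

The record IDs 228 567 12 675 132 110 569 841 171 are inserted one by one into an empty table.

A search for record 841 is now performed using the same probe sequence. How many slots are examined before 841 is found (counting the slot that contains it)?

4

Insert 228: h=15, slot 15 empty -> index 15.
Insert 567: h=7, slot 7 empty -> index 7.
Insert 12: h=4, slot 4 empty -> index 4.
Insert 675: h=4, slot 4 occupied -> index 5.
Insert 132: h=12, slot 12 empty -> index 12.
Insert 110: h=6, slot 6 empty -> index 6.
Insert 569: h=6, slots 6,7 occupied -> index 8.
Insert 841: h=6, slots 6,7,8 occupied -> index 9.
Insert 171: h=1, slot 1 empty -> index 1.
Table: [., 171, ., ., 12, 675, 110, 567, 569, 841, ., ., 132, ., ., 228, .]
Lookup 841: h=6, probe 6,7,8,9 → found at 9.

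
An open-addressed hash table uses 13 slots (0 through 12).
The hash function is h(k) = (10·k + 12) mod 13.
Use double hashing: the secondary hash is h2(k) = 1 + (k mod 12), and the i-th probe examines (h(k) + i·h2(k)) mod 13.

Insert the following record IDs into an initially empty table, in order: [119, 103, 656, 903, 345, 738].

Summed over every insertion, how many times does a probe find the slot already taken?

Insert 119: h=6, slot 6 empty -> index 6.
Insert 103: h=2, slot 2 empty -> index 2.
Insert 656: h=7, slot 7 empty -> index 7.
Insert 903: h=7, h2=4, slot 7 occupied -> index 11.
Insert 345: h=4, slot 4 empty -> index 4.
Insert 738: h=8, slot 8 empty -> index 8.
Table: [∅, ∅, 103, ∅, 345, ∅, 119, 656, 738, ∅, ∅, 903, ∅]

1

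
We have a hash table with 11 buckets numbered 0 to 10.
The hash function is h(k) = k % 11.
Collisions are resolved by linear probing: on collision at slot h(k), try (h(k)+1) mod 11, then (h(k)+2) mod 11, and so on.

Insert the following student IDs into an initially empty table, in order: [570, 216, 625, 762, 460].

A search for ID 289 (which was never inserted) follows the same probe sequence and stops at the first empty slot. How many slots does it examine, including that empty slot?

570 hashes to 9; slot 9 is free => place at 9.
216 hashes to 7; slot 7 is free => place at 7.
625 hashes to 9; 9 taken => place at 10.
762 hashes to 3; slot 3 is free => place at 3.
460 hashes to 9; 9,10 taken => place at 0.
Table: [460, -, -, 762, -, -, -, 216, -, 570, 625]
Lookup 289: h=3, probe 3,4 → slot 4 empty, not found.

2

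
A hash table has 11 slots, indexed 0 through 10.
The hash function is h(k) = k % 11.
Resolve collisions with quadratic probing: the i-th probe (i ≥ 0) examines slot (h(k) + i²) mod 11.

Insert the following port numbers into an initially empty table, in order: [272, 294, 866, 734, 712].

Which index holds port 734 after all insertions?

6

Insert 272: h=8, slot 8 empty -> index 8.
Insert 294: h=8, slot 8 occupied -> index 9.
Insert 866: h=8, slots 8,9 occupied -> index 1.
Insert 734: h=8, slots 8,9,1 occupied -> index 6.
Insert 712: h=8, slots 8,9,1,6 occupied -> index 2.
Table: [., 866, 712, ., ., ., 734, ., 272, 294, .]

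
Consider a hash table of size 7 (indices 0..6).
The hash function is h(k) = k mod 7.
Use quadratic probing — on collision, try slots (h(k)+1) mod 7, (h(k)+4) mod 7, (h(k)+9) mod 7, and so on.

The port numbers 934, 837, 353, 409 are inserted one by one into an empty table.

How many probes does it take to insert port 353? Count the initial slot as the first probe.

3

934 hashes to 3; slot 3 is free -> place at 3.
837 hashes to 4; slot 4 is free -> place at 4.
353 hashes to 3; 3,4 taken -> place at 0.
409 hashes to 3; 3,4,0 taken -> place at 5.
Table: [353, -, -, 934, 837, 409, -]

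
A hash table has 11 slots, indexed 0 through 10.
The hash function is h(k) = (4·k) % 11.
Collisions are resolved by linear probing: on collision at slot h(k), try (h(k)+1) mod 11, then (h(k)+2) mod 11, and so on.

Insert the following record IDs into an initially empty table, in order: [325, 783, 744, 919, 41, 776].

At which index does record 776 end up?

4

325: h=2 → slot 2
783: h=8 → slot 8
744: h=6 → slot 6
919: h=2, probe 2,3 → slot 3
41: h=10 → slot 10
776: h=2, probe 2,3,4 → slot 4
Table: [∅, ∅, 325, 919, 776, ∅, 744, ∅, 783, ∅, 41]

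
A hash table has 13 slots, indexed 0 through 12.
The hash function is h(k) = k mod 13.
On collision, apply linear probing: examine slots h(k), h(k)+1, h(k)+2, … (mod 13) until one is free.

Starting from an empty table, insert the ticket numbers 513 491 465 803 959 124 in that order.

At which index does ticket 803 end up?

Insert 513: h=6, slot 6 empty -> index 6.
Insert 491: h=10, slot 10 empty -> index 10.
Insert 465: h=10, slot 10 occupied -> index 11.
Insert 803: h=10, slots 10,11 occupied -> index 12.
Insert 959: h=10, slots 10,11,12 occupied -> index 0.
Insert 124: h=7, slot 7 empty -> index 7.
Table: [959, ∅, ∅, ∅, ∅, ∅, 513, 124, ∅, ∅, 491, 465, 803]

12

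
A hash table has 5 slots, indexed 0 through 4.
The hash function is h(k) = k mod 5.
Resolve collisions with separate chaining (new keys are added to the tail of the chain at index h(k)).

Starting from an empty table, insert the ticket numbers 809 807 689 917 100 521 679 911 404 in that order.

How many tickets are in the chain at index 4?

Insert 809: h=4, bucket 4 empty → new chain.
Insert 807: h=2, bucket 2 empty → new chain.
Insert 689: h=4, bucket 4 nonempty → append to chain.
Insert 917: h=2, bucket 2 nonempty → append to chain.
Insert 100: h=0, bucket 0 empty → new chain.
Insert 521: h=1, bucket 1 empty → new chain.
Insert 679: h=4, bucket 4 nonempty → append to chain.
Insert 911: h=1, bucket 1 nonempty → append to chain.
Insert 404: h=4, bucket 4 nonempty → append to chain.
Final buckets:
0: 100
1: 521 -> 911
2: 807 -> 917
3: .
4: 809 -> 689 -> 679 -> 404

4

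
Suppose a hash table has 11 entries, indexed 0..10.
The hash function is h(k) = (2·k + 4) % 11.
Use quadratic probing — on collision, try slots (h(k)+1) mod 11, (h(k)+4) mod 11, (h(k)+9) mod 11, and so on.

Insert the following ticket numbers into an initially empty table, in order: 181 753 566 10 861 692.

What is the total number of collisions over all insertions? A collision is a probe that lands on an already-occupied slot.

181 hashes to 3; slot 3 is free → place at 3.
753 hashes to 3; 3 taken → place at 4.
566 hashes to 3; 3,4 taken → place at 7.
10 hashes to 2; slot 2 is free → place at 2.
861 hashes to 10; slot 10 is free → place at 10.
692 hashes to 2; 2,3 taken → place at 6.
Table: [-, -, 10, 181, 753, -, 692, 566, -, -, 861]

5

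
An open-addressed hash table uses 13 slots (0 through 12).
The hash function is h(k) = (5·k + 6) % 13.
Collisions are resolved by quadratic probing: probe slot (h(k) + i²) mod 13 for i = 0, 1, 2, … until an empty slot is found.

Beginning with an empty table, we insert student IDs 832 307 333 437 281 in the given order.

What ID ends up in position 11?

437

Insert 832: h=6, slot 6 empty -> index 6.
Insert 307: h=7, slot 7 empty -> index 7.
Insert 333: h=7, slot 7 occupied -> index 8.
Insert 437: h=7, slots 7,8 occupied -> index 11.
Insert 281: h=7, slots 7,8,11 occupied -> index 3.
Table: [-, -, -, 281, -, -, 832, 307, 333, -, -, 437, -]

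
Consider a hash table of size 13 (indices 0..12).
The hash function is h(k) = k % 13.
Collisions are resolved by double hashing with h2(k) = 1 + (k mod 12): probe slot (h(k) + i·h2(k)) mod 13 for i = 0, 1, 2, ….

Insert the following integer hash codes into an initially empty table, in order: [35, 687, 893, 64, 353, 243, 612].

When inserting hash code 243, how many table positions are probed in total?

2

35 hashes to 9; slot 9 is free -> place at 9.
687 hashes to 11; slot 11 is free -> place at 11.
893 hashes to 9, h2=6; 9 taken -> place at 2.
64 hashes to 12; slot 12 is free -> place at 12.
353 hashes to 2, h2=6; 2 taken -> place at 8.
243 hashes to 9, h2=4; 9 taken -> place at 0.
612 hashes to 1; slot 1 is free -> place at 1.
Table: [243, 612, 893, -, -, -, -, -, 353, 35, -, 687, 64]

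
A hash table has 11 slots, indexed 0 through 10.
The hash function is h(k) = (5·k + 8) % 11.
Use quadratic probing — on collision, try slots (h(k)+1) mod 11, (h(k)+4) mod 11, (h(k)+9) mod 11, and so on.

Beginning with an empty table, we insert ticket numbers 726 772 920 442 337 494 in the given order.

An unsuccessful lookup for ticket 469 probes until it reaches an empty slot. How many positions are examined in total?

6

726: h=8 → slot 8
772: h=7 → slot 7
920: h=10 → slot 10
442: h=7, probe 7,8,0 → slot 0
337: h=10, probe 10,0,3 → slot 3
494: h=3, probe 3,4 → slot 4
Table: [442, _, _, 337, 494, _, _, 772, 726, _, 920]
Lookup 469: h=10, probe 10,0,3,8,4,2 → slot 2 empty, not found.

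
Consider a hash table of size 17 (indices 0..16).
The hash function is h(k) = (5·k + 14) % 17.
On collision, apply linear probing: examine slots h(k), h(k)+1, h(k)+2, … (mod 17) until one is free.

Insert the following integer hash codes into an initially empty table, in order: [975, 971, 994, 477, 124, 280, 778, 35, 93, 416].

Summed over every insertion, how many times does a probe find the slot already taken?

Insert 975: h=10, slot 10 empty → index 10.
Insert 971: h=7, slot 7 empty → index 7.
Insert 994: h=3, slot 3 empty → index 3.
Insert 477: h=2, slot 2 empty → index 2.
Insert 124: h=5, slot 5 empty → index 5.
Insert 280: h=3, slot 3 occupied → index 4.
Insert 778: h=11, slot 11 empty → index 11.
Insert 35: h=2, slots 2,3,4,5 occupied → index 6.
Insert 93: h=3, slots 3,4,5,6,7 occupied → index 8.
Insert 416: h=3, slots 3,4,5,6,7,8 occupied → index 9.
Table: [—, —, 477, 994, 280, 124, 35, 971, 93, 416, 975, 778, —, —, —, —, —]

16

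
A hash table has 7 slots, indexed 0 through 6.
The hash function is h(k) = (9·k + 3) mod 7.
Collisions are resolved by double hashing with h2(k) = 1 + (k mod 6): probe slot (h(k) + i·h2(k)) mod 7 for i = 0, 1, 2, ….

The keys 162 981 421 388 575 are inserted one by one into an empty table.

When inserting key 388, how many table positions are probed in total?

4

162: h=5 -> slot 5
981: h=5, h2=4, probe 5,2 -> slot 2
421: h=5, h2=2, probe 5,0 -> slot 0
388: h=2, h2=5, probe 2,0,5,3 -> slot 3
575: h=5, h2=6, probe 5,4 -> slot 4
Table: [421, ., 981, 388, 575, 162, .]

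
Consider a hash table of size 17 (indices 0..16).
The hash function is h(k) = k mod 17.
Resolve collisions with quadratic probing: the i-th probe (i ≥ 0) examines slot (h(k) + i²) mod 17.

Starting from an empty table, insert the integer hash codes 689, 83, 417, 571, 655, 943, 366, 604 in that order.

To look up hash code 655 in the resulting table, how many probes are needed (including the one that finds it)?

689 hashes to 9; slot 9 is free -> place at 9.
83 hashes to 15; slot 15 is free -> place at 15.
417 hashes to 9; 9 taken -> place at 10.
571 hashes to 10; 10 taken -> place at 11.
655 hashes to 9; 9,10 taken -> place at 13.
943 hashes to 8; slot 8 is free -> place at 8.
366 hashes to 9; 9,10,13 taken -> place at 1.
604 hashes to 9; 9,10,13,1,8 taken -> place at 0.
Table: [604, 366, ∅, ∅, ∅, ∅, ∅, ∅, 943, 689, 417, 571, ∅, 655, ∅, 83, ∅]
Lookup 655: h=9, probe 9,10,13 → found at 13.

3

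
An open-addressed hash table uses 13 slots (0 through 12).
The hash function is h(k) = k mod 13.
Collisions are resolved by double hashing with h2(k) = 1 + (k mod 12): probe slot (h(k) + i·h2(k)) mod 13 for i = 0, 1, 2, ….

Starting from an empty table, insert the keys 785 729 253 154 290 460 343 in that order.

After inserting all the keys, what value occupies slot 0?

Insert 785: h=5, slot 5 empty => index 5.
Insert 729: h=1, slot 1 empty => index 1.
Insert 253: h=6, slot 6 empty => index 6.
Insert 154: h=11, slot 11 empty => index 11.
Insert 290: h=4, slot 4 empty => index 4.
Insert 460: h=5, h2=5, slot 5 occupied => index 10.
Insert 343: h=5, h2=8, slot 5 occupied => index 0.
Table: [343, 729, ., ., 290, 785, 253, ., ., ., 460, 154, .]

343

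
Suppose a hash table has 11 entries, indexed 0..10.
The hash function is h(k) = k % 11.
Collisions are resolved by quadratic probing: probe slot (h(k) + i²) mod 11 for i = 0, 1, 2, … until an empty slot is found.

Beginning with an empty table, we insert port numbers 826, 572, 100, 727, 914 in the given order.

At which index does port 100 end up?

2

Insert 826: h=1, slot 1 empty → index 1.
Insert 572: h=0, slot 0 empty → index 0.
Insert 100: h=1, slot 1 occupied → index 2.
Insert 727: h=1, slots 1,2 occupied → index 5.
Insert 914: h=1, slots 1,2,5 occupied → index 10.
Table: [572, 826, 100, ∅, ∅, 727, ∅, ∅, ∅, ∅, 914]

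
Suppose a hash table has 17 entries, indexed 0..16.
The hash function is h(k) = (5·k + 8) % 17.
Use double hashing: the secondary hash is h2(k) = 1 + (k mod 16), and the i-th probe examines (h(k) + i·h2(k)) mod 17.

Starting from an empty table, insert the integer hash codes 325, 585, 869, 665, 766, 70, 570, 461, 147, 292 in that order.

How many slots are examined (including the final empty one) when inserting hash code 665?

Insert 325: h=1, slot 1 empty -> index 1.
Insert 585: h=9, slot 9 empty -> index 9.
Insert 869: h=1, h2=6, slot 1 occupied -> index 7.
Insert 665: h=1, h2=10, slot 1 occupied -> index 11.
Insert 766: h=13, slot 13 empty -> index 13.
Insert 70: h=1, h2=7, slot 1 occupied -> index 8.
Insert 570: h=2, slot 2 empty -> index 2.
Insert 461: h=1, h2=14, slot 1 occupied -> index 15.
Insert 147: h=12, slot 12 empty -> index 12.
Insert 292: h=6, slot 6 empty -> index 6.
Table: [., 325, 570, ., ., ., 292, 869, 70, 585, ., 665, 147, 766, ., 461, .]

2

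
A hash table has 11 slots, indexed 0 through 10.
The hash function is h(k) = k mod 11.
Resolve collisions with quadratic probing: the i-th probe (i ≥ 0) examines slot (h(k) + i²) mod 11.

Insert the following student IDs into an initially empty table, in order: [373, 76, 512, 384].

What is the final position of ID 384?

3

Insert 373: h=10, slot 10 empty -> index 10.
Insert 76: h=10, slot 10 occupied -> index 0.
Insert 512: h=6, slot 6 empty -> index 6.
Insert 384: h=10, slots 10,0 occupied -> index 3.
Table: [76, _, _, 384, _, _, 512, _, _, _, 373]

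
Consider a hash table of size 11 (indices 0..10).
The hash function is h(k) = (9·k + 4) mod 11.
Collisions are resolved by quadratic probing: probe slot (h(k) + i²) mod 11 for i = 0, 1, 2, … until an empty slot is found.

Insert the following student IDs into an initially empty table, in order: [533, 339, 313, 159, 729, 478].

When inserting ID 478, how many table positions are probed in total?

533: h=5 -> slot 5
339: h=8 -> slot 8
313: h=5, probe 5,6 -> slot 6
159: h=5, probe 5,6,9 -> slot 9
729: h=9, probe 9,10 -> slot 10
478: h=5, probe 5,6,9,3 -> slot 3
Table: [—, —, —, 478, —, 533, 313, —, 339, 159, 729]

4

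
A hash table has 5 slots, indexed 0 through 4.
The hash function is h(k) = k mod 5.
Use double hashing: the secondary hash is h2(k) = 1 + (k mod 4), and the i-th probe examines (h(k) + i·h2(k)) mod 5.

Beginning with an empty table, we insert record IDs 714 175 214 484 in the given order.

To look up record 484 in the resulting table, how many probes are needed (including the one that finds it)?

714 hashes to 4; slot 4 is free -> place at 4.
175 hashes to 0; slot 0 is free -> place at 0.
214 hashes to 4, h2=3; 4 taken -> place at 2.
484 hashes to 4, h2=1; 4,0 taken -> place at 1.
Table: [175, 484, 214, ., 714]
Lookup 484: h=4, h2=1, probe 4,0,1 → found at 1.

3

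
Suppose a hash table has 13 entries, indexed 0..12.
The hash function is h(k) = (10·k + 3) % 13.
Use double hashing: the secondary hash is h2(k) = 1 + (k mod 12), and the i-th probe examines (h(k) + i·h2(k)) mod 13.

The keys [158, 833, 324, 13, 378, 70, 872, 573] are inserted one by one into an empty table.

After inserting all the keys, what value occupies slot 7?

Insert 158: h=10, slot 10 empty => index 10.
Insert 833: h=0, slot 0 empty => index 0.
Insert 324: h=6, slot 6 empty => index 6.
Insert 13: h=3, slot 3 empty => index 3.
Insert 378: h=0, h2=7, slot 0 occupied => index 7.
Insert 70: h=1, slot 1 empty => index 1.
Insert 872: h=0, h2=9, slot 0 occupied => index 9.
Insert 573: h=0, h2=10, slots 0,10,7 occupied => index 4.
Table: [833, 70, _, 13, 573, _, 324, 378, _, 872, 158, _, _]

378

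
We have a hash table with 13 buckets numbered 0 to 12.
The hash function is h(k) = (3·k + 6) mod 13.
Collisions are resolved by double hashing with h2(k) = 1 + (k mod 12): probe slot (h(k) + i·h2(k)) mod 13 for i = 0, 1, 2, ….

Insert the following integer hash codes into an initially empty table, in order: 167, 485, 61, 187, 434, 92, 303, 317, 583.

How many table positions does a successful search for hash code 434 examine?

2

167: h=0 -> slot 0
485: h=5 -> slot 5
61: h=7 -> slot 7
187: h=8 -> slot 8
434: h=8, h2=3, probe 8,11 -> slot 11
92: h=9 -> slot 9
303: h=5, h2=4, probe 5,9,0,4 -> slot 4
317: h=8, h2=6, probe 8,1 -> slot 1
583: h=0, h2=8, probe 0,8,3 -> slot 3
Table: [167, 317, -, 583, 303, 485, -, 61, 187, 92, -, 434, -]
Lookup 434: h=8, h2=3, probe 8,11 → found at 11.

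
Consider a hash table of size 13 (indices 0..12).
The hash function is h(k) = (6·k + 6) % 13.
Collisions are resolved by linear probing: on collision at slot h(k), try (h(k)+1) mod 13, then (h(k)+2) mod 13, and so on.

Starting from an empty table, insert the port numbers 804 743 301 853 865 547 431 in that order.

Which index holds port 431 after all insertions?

804: h=7 => slot 7
743: h=5 => slot 5
301: h=5, probe 5,6 => slot 6
853: h=2 => slot 2
865: h=9 => slot 9
547: h=12 => slot 12
431: h=5, probe 5,6,7,8 => slot 8
Table: [∅, ∅, 853, ∅, ∅, 743, 301, 804, 431, 865, ∅, ∅, 547]

8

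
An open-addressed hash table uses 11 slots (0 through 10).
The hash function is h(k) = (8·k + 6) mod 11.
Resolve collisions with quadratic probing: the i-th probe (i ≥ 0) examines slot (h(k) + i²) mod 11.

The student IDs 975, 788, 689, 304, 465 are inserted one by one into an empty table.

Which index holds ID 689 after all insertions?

0

Insert 975: h=7, slot 7 empty -> index 7.
Insert 788: h=7, slot 7 occupied -> index 8.
Insert 689: h=7, slots 7,8 occupied -> index 0.
Insert 304: h=7, slots 7,8,0 occupied -> index 5.
Insert 465: h=8, slot 8 occupied -> index 9.
Table: [689, -, -, -, -, 304, -, 975, 788, 465, -]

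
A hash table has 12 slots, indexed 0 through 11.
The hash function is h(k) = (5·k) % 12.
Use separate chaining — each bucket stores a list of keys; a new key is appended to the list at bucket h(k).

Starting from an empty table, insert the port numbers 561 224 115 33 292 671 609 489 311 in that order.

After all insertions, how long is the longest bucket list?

4

561 -> bucket 9
224 -> bucket 4
115 -> bucket 11
33 -> bucket 9 (collision)
292 -> bucket 8
671 -> bucket 7
609 -> bucket 9 (collision)
489 -> bucket 9 (collision)
311 -> bucket 7 (collision)
Final buckets:
0: —
1: —
2: —
3: —
4: 224
5: —
6: —
7: 671 -> 311
8: 292
9: 561 -> 33 -> 609 -> 489
10: —
11: 115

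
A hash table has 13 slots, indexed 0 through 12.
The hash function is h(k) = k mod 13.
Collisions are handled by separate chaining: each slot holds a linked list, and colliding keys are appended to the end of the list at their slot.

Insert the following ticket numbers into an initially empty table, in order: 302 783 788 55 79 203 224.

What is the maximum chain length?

302 → bucket 3
783 → bucket 3 (collision)
788 → bucket 8
55 → bucket 3 (collision)
79 → bucket 1
203 → bucket 8 (collision)
224 → bucket 3 (collision)
Final buckets:
0: _
1: 79
2: _
3: 302 -> 783 -> 55 -> 224
4: _
5: _
6: _
7: _
8: 788 -> 203
9: _
10: _
11: _
12: _

4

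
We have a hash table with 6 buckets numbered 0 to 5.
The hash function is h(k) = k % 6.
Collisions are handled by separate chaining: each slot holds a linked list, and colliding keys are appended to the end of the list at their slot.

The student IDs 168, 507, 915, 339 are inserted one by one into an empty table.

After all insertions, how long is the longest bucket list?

3

168 → bucket 0
507 → bucket 3
915 → bucket 3 (collision)
339 → bucket 3 (collision)
Final buckets:
0: 168
1: —
2: —
3: 507 -> 915 -> 339
4: —
5: —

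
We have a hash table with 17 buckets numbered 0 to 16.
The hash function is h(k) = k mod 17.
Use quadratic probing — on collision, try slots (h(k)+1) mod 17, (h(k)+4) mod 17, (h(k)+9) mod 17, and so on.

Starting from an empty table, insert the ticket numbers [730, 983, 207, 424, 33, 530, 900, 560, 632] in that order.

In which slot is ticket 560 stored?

7

730: h=16 -> slot 16
983: h=14 -> slot 14
207: h=3 -> slot 3
424: h=16, probe 16,0 -> slot 0
33: h=16, probe 16,0,3,8 -> slot 8
530: h=3, probe 3,4 -> slot 4
900: h=16, probe 16,0,3,8,15 -> slot 15
560: h=16, probe 16,0,3,8,15,7 -> slot 7
632: h=3, probe 3,4,7,12 -> slot 12
Table: [424, —, —, 207, 530, —, —, 560, 33, —, —, —, 632, —, 983, 900, 730]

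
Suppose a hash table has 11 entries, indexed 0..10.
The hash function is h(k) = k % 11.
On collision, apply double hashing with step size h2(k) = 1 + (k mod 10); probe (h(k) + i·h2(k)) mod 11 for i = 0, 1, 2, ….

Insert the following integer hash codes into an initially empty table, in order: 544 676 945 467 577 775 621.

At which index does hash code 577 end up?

544: h=5 → slot 5
676: h=5, h2=7, probe 5,1 → slot 1
945: h=10 → slot 10
467: h=5, h2=8, probe 5,2 → slot 2
577: h=5, h2=8, probe 5,2,10,7 → slot 7
775: h=5, h2=6, probe 5,0 → slot 0
621: h=5, h2=2, probe 5,7,9 → slot 9
Table: [775, 676, 467, —, —, 544, —, 577, —, 621, 945]

7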